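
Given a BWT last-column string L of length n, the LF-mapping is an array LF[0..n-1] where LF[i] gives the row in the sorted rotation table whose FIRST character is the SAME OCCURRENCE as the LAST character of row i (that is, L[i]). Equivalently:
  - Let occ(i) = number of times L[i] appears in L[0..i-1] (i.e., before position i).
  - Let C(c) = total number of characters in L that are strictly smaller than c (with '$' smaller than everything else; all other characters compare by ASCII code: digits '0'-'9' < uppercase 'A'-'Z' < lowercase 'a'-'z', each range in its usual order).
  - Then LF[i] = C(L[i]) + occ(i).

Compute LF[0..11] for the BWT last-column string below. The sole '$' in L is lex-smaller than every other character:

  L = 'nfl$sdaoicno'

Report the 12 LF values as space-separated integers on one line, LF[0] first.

Char counts: '$':1, 'a':1, 'c':1, 'd':1, 'f':1, 'i':1, 'l':1, 'n':2, 'o':2, 's':1
C (first-col start): C('$')=0, C('a')=1, C('c')=2, C('d')=3, C('f')=4, C('i')=5, C('l')=6, C('n')=7, C('o')=9, C('s')=11
L[0]='n': occ=0, LF[0]=C('n')+0=7+0=7
L[1]='f': occ=0, LF[1]=C('f')+0=4+0=4
L[2]='l': occ=0, LF[2]=C('l')+0=6+0=6
L[3]='$': occ=0, LF[3]=C('$')+0=0+0=0
L[4]='s': occ=0, LF[4]=C('s')+0=11+0=11
L[5]='d': occ=0, LF[5]=C('d')+0=3+0=3
L[6]='a': occ=0, LF[6]=C('a')+0=1+0=1
L[7]='o': occ=0, LF[7]=C('o')+0=9+0=9
L[8]='i': occ=0, LF[8]=C('i')+0=5+0=5
L[9]='c': occ=0, LF[9]=C('c')+0=2+0=2
L[10]='n': occ=1, LF[10]=C('n')+1=7+1=8
L[11]='o': occ=1, LF[11]=C('o')+1=9+1=10

Answer: 7 4 6 0 11 3 1 9 5 2 8 10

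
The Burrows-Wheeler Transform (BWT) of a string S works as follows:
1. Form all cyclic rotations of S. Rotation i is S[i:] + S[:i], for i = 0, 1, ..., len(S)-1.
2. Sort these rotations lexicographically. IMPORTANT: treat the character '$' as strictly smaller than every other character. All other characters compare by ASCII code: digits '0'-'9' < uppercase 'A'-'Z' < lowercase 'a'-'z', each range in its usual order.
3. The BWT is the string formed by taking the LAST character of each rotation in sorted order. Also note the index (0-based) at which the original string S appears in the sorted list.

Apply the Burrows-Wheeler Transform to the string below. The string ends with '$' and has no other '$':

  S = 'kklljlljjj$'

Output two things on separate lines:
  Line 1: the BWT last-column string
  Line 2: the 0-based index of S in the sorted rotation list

All 11 rotations (rotation i = S[i:]+S[:i]):
  rot[0] = kklljlljjj$
  rot[1] = klljlljjj$k
  rot[2] = lljlljjj$kk
  rot[3] = ljlljjj$kkl
  rot[4] = jlljjj$kkll
  rot[5] = lljjj$kkllj
  rot[6] = ljjj$kklljl
  rot[7] = jjj$kklljll
  rot[8] = jj$kklljllj
  rot[9] = j$kklljlljj
  rot[10] = $kklljlljjj
Sorted (with $ < everything):
  sorted[0] = $kklljlljjj  (last char: 'j')
  sorted[1] = j$kklljlljj  (last char: 'j')
  sorted[2] = jj$kklljllj  (last char: 'j')
  sorted[3] = jjj$kklljll  (last char: 'l')
  sorted[4] = jlljjj$kkll  (last char: 'l')
  sorted[5] = kklljlljjj$  (last char: '$')
  sorted[6] = klljlljjj$k  (last char: 'k')
  sorted[7] = ljjj$kklljl  (last char: 'l')
  sorted[8] = ljlljjj$kkl  (last char: 'l')
  sorted[9] = lljjj$kkllj  (last char: 'j')
  sorted[10] = lljlljjj$kk  (last char: 'k')
Last column: jjjll$klljk
Original string S is at sorted index 5

Answer: jjjll$klljk
5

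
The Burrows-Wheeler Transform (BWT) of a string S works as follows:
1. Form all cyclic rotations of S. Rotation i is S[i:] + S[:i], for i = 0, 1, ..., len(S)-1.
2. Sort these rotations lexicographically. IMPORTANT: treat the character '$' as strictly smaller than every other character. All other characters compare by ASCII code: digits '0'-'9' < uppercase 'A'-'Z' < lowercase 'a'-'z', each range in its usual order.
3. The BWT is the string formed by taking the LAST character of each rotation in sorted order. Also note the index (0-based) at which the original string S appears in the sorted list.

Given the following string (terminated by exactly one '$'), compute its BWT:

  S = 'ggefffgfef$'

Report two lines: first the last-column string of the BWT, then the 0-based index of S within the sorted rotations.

All 11 rotations (rotation i = S[i:]+S[:i]):
  rot[0] = ggefffgfef$
  rot[1] = gefffgfef$g
  rot[2] = efffgfef$gg
  rot[3] = fffgfef$gge
  rot[4] = ffgfef$ggef
  rot[5] = fgfef$ggeff
  rot[6] = gfef$ggefff
  rot[7] = fef$ggefffg
  rot[8] = ef$ggefffgf
  rot[9] = f$ggefffgfe
  rot[10] = $ggefffgfef
Sorted (with $ < everything):
  sorted[0] = $ggefffgfef  (last char: 'f')
  sorted[1] = ef$ggefffgf  (last char: 'f')
  sorted[2] = efffgfef$gg  (last char: 'g')
  sorted[3] = f$ggefffgfe  (last char: 'e')
  sorted[4] = fef$ggefffg  (last char: 'g')
  sorted[5] = fffgfef$gge  (last char: 'e')
  sorted[6] = ffgfef$ggef  (last char: 'f')
  sorted[7] = fgfef$ggeff  (last char: 'f')
  sorted[8] = gefffgfef$g  (last char: 'g')
  sorted[9] = gfef$ggefff  (last char: 'f')
  sorted[10] = ggefffgfef$  (last char: '$')
Last column: ffgegeffgf$
Original string S is at sorted index 10

Answer: ffgegeffgf$
10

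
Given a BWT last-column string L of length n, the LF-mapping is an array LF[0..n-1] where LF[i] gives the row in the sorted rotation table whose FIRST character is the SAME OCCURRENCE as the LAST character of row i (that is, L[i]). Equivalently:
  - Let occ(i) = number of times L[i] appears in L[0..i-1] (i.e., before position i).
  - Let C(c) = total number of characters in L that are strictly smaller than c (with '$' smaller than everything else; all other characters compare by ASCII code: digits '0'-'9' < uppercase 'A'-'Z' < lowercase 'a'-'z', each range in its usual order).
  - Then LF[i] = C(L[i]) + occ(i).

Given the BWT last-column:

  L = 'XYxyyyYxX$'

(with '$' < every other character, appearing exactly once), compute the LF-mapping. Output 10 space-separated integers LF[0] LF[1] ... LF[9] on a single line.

Answer: 1 3 5 7 8 9 4 6 2 0

Derivation:
Char counts: '$':1, 'X':2, 'Y':2, 'x':2, 'y':3
C (first-col start): C('$')=0, C('X')=1, C('Y')=3, C('x')=5, C('y')=7
L[0]='X': occ=0, LF[0]=C('X')+0=1+0=1
L[1]='Y': occ=0, LF[1]=C('Y')+0=3+0=3
L[2]='x': occ=0, LF[2]=C('x')+0=5+0=5
L[3]='y': occ=0, LF[3]=C('y')+0=7+0=7
L[4]='y': occ=1, LF[4]=C('y')+1=7+1=8
L[5]='y': occ=2, LF[5]=C('y')+2=7+2=9
L[6]='Y': occ=1, LF[6]=C('Y')+1=3+1=4
L[7]='x': occ=1, LF[7]=C('x')+1=5+1=6
L[8]='X': occ=1, LF[8]=C('X')+1=1+1=2
L[9]='$': occ=0, LF[9]=C('$')+0=0+0=0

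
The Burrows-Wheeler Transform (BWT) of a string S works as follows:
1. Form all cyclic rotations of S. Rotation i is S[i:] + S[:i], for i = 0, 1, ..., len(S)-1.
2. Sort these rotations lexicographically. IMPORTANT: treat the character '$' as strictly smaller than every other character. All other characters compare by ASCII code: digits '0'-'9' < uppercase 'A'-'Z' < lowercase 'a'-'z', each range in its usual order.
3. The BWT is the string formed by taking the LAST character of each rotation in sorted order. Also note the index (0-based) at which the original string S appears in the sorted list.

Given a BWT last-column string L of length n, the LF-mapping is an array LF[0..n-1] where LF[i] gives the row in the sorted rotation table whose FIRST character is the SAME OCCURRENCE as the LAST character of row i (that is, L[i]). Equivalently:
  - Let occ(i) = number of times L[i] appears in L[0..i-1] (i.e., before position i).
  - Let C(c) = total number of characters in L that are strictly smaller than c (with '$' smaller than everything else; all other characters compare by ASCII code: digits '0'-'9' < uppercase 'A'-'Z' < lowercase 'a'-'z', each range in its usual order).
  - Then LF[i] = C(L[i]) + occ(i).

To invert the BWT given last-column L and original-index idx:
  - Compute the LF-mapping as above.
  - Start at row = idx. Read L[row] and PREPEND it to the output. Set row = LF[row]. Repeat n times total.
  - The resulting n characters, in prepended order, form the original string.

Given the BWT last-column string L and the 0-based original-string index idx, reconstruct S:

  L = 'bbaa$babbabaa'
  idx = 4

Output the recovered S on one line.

Answer: ababbaaaabbb$

Derivation:
LF mapping: 7 8 1 2 0 9 3 10 11 4 12 5 6
Walk LF starting at row 4, prepending L[row]:
  step 1: row=4, L[4]='$', prepend. Next row=LF[4]=0
  step 2: row=0, L[0]='b', prepend. Next row=LF[0]=7
  step 3: row=7, L[7]='b', prepend. Next row=LF[7]=10
  step 4: row=10, L[10]='b', prepend. Next row=LF[10]=12
  step 5: row=12, L[12]='a', prepend. Next row=LF[12]=6
  step 6: row=6, L[6]='a', prepend. Next row=LF[6]=3
  step 7: row=3, L[3]='a', prepend. Next row=LF[3]=2
  step 8: row=2, L[2]='a', prepend. Next row=LF[2]=1
  step 9: row=1, L[1]='b', prepend. Next row=LF[1]=8
  step 10: row=8, L[8]='b', prepend. Next row=LF[8]=11
  step 11: row=11, L[11]='a', prepend. Next row=LF[11]=5
  step 12: row=5, L[5]='b', prepend. Next row=LF[5]=9
  step 13: row=9, L[9]='a', prepend. Next row=LF[9]=4
Reversed output: ababbaaaabbb$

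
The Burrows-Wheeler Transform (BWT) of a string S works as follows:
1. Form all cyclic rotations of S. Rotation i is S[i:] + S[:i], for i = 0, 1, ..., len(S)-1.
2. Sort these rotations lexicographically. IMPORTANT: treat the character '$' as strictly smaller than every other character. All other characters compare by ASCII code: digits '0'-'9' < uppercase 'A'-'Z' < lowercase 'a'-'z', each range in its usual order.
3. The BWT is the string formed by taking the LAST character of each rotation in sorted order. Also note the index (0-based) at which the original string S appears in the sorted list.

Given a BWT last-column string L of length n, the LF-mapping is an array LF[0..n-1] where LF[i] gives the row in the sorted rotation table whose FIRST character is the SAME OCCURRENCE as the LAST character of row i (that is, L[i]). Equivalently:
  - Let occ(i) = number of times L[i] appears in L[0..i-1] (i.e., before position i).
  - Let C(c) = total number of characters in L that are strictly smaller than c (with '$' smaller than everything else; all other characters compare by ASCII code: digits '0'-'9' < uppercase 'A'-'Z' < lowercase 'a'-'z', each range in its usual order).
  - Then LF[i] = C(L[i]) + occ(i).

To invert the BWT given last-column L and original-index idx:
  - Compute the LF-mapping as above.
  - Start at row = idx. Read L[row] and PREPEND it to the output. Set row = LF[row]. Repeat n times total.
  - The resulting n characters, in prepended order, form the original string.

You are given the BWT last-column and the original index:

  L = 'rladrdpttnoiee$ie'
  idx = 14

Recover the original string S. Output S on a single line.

Answer: repetitionladder$

Derivation:
LF mapping: 13 9 1 2 14 3 12 15 16 10 11 7 4 5 0 8 6
Walk LF starting at row 14, prepending L[row]:
  step 1: row=14, L[14]='$', prepend. Next row=LF[14]=0
  step 2: row=0, L[0]='r', prepend. Next row=LF[0]=13
  step 3: row=13, L[13]='e', prepend. Next row=LF[13]=5
  step 4: row=5, L[5]='d', prepend. Next row=LF[5]=3
  step 5: row=3, L[3]='d', prepend. Next row=LF[3]=2
  step 6: row=2, L[2]='a', prepend. Next row=LF[2]=1
  step 7: row=1, L[1]='l', prepend. Next row=LF[1]=9
  step 8: row=9, L[9]='n', prepend. Next row=LF[9]=10
  step 9: row=10, L[10]='o', prepend. Next row=LF[10]=11
  step 10: row=11, L[11]='i', prepend. Next row=LF[11]=7
  step 11: row=7, L[7]='t', prepend. Next row=LF[7]=15
  step 12: row=15, L[15]='i', prepend. Next row=LF[15]=8
  step 13: row=8, L[8]='t', prepend. Next row=LF[8]=16
  step 14: row=16, L[16]='e', prepend. Next row=LF[16]=6
  step 15: row=6, L[6]='p', prepend. Next row=LF[6]=12
  step 16: row=12, L[12]='e', prepend. Next row=LF[12]=4
  step 17: row=4, L[4]='r', prepend. Next row=LF[4]=14
Reversed output: repetitionladder$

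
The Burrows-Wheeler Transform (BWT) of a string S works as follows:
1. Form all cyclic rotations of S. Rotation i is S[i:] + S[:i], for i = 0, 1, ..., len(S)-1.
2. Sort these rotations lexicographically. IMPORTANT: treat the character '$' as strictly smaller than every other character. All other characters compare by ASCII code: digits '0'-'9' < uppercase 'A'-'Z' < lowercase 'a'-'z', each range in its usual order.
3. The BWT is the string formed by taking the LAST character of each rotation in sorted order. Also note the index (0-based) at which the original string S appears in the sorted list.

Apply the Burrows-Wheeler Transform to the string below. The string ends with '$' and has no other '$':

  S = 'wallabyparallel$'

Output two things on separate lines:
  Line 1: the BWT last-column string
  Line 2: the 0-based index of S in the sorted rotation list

All 16 rotations (rotation i = S[i:]+S[:i]):
  rot[0] = wallabyparallel$
  rot[1] = allabyparallel$w
  rot[2] = llabyparallel$wa
  rot[3] = labyparallel$wal
  rot[4] = abyparallel$wall
  rot[5] = byparallel$walla
  rot[6] = yparallel$wallab
  rot[7] = parallel$wallaby
  rot[8] = arallel$wallabyp
  rot[9] = rallel$wallabypa
  rot[10] = allel$wallabypar
  rot[11] = llel$wallabypara
  rot[12] = lel$wallabyparal
  rot[13] = el$wallabyparall
  rot[14] = l$wallabyparalle
  rot[15] = $wallabyparallel
Sorted (with $ < everything):
  sorted[0] = $wallabyparallel  (last char: 'l')
  sorted[1] = abyparallel$wall  (last char: 'l')
  sorted[2] = allabyparallel$w  (last char: 'w')
  sorted[3] = allel$wallabypar  (last char: 'r')
  sorted[4] = arallel$wallabyp  (last char: 'p')
  sorted[5] = byparallel$walla  (last char: 'a')
  sorted[6] = el$wallabyparall  (last char: 'l')
  sorted[7] = l$wallabyparalle  (last char: 'e')
  sorted[8] = labyparallel$wal  (last char: 'l')
  sorted[9] = lel$wallabyparal  (last char: 'l')
  sorted[10] = llabyparallel$wa  (last char: 'a')
  sorted[11] = llel$wallabypara  (last char: 'a')
  sorted[12] = parallel$wallaby  (last char: 'y')
  sorted[13] = rallel$wallabypa  (last char: 'a')
  sorted[14] = wallabyparallel$  (last char: '$')
  sorted[15] = yparallel$wallab  (last char: 'b')
Last column: llwrpalellaaya$b
Original string S is at sorted index 14

Answer: llwrpalellaaya$b
14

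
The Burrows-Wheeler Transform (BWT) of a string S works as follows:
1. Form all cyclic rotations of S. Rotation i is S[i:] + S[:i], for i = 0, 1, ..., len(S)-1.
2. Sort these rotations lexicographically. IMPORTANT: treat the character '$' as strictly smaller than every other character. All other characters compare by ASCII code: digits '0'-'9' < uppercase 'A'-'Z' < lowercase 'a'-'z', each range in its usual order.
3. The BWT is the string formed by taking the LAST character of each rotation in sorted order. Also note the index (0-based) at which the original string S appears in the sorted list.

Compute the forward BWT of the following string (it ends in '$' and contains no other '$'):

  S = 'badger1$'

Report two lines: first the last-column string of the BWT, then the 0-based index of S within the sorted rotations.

All 8 rotations (rotation i = S[i:]+S[:i]):
  rot[0] = badger1$
  rot[1] = adger1$b
  rot[2] = dger1$ba
  rot[3] = ger1$bad
  rot[4] = er1$badg
  rot[5] = r1$badge
  rot[6] = 1$badger
  rot[7] = $badger1
Sorted (with $ < everything):
  sorted[0] = $badger1  (last char: '1')
  sorted[1] = 1$badger  (last char: 'r')
  sorted[2] = adger1$b  (last char: 'b')
  sorted[3] = badger1$  (last char: '$')
  sorted[4] = dger1$ba  (last char: 'a')
  sorted[5] = er1$badg  (last char: 'g')
  sorted[6] = ger1$bad  (last char: 'd')
  sorted[7] = r1$badge  (last char: 'e')
Last column: 1rb$agde
Original string S is at sorted index 3

Answer: 1rb$agde
3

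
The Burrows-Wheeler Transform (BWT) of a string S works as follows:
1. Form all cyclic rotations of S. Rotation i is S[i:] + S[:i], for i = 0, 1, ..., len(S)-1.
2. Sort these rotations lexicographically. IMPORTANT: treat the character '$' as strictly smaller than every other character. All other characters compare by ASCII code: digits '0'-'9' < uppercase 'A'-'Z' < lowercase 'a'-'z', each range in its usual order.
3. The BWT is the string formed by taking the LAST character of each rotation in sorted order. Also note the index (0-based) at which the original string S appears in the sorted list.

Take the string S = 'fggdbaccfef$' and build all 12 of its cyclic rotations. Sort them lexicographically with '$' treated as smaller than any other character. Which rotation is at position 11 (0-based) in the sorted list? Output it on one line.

Answer: ggdbaccfef$f

Derivation:
All 12 rotations (rotation i = S[i:]+S[:i]):
  rot[0] = fggdbaccfef$
  rot[1] = ggdbaccfef$f
  rot[2] = gdbaccfef$fg
  rot[3] = dbaccfef$fgg
  rot[4] = baccfef$fggd
  rot[5] = accfef$fggdb
  rot[6] = ccfef$fggdba
  rot[7] = cfef$fggdbac
  rot[8] = fef$fggdbacc
  rot[9] = ef$fggdbaccf
  rot[10] = f$fggdbaccfe
  rot[11] = $fggdbaccfef
Sorted (with $ < everything):
  sorted[0] = $fggdbaccfef
  sorted[1] = accfef$fggdb
  sorted[2] = baccfef$fggd
  sorted[3] = ccfef$fggdba
  sorted[4] = cfef$fggdbac
  sorted[5] = dbaccfef$fgg
  sorted[6] = ef$fggdbaccf
  sorted[7] = f$fggdbaccfe
  sorted[8] = fef$fggdbacc
  sorted[9] = fggdbaccfef$
  sorted[10] = gdbaccfef$fg
  sorted[11] = ggdbaccfef$f
sorted[11] = ggdbaccfef$f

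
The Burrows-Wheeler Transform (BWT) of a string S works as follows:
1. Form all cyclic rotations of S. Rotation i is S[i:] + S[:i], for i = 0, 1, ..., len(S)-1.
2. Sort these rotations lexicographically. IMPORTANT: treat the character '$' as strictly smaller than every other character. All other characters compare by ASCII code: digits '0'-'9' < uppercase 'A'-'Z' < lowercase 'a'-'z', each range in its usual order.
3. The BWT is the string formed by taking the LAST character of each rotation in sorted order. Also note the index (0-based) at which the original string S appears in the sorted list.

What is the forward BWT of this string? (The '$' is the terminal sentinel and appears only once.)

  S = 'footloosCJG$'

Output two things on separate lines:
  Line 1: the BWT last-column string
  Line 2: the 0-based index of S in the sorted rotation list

All 12 rotations (rotation i = S[i:]+S[:i]):
  rot[0] = footloosCJG$
  rot[1] = ootloosCJG$f
  rot[2] = otloosCJG$fo
  rot[3] = tloosCJG$foo
  rot[4] = loosCJG$foot
  rot[5] = oosCJG$footl
  rot[6] = osCJG$footlo
  rot[7] = sCJG$footloo
  rot[8] = CJG$footloos
  rot[9] = JG$footloosC
  rot[10] = G$footloosCJ
  rot[11] = $footloosCJG
Sorted (with $ < everything):
  sorted[0] = $footloosCJG  (last char: 'G')
  sorted[1] = CJG$footloos  (last char: 's')
  sorted[2] = G$footloosCJ  (last char: 'J')
  sorted[3] = JG$footloosC  (last char: 'C')
  sorted[4] = footloosCJG$  (last char: '$')
  sorted[5] = loosCJG$foot  (last char: 't')
  sorted[6] = oosCJG$footl  (last char: 'l')
  sorted[7] = ootloosCJG$f  (last char: 'f')
  sorted[8] = osCJG$footlo  (last char: 'o')
  sorted[9] = otloosCJG$fo  (last char: 'o')
  sorted[10] = sCJG$footloo  (last char: 'o')
  sorted[11] = tloosCJG$foo  (last char: 'o')
Last column: GsJC$tlfoooo
Original string S is at sorted index 4

Answer: GsJC$tlfoooo
4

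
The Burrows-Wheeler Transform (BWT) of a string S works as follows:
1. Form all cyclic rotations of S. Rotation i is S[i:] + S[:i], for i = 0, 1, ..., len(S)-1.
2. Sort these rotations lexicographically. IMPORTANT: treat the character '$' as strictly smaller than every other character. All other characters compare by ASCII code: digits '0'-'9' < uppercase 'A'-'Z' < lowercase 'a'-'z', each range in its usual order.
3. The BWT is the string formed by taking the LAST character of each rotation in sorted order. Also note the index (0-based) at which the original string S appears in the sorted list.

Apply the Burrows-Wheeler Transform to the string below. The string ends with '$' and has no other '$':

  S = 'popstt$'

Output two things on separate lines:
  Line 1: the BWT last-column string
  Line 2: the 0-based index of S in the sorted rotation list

Answer: tp$opts
2

Derivation:
All 7 rotations (rotation i = S[i:]+S[:i]):
  rot[0] = popstt$
  rot[1] = opstt$p
  rot[2] = pstt$po
  rot[3] = stt$pop
  rot[4] = tt$pops
  rot[5] = t$popst
  rot[6] = $popstt
Sorted (with $ < everything):
  sorted[0] = $popstt  (last char: 't')
  sorted[1] = opstt$p  (last char: 'p')
  sorted[2] = popstt$  (last char: '$')
  sorted[3] = pstt$po  (last char: 'o')
  sorted[4] = stt$pop  (last char: 'p')
  sorted[5] = t$popst  (last char: 't')
  sorted[6] = tt$pops  (last char: 's')
Last column: tp$opts
Original string S is at sorted index 2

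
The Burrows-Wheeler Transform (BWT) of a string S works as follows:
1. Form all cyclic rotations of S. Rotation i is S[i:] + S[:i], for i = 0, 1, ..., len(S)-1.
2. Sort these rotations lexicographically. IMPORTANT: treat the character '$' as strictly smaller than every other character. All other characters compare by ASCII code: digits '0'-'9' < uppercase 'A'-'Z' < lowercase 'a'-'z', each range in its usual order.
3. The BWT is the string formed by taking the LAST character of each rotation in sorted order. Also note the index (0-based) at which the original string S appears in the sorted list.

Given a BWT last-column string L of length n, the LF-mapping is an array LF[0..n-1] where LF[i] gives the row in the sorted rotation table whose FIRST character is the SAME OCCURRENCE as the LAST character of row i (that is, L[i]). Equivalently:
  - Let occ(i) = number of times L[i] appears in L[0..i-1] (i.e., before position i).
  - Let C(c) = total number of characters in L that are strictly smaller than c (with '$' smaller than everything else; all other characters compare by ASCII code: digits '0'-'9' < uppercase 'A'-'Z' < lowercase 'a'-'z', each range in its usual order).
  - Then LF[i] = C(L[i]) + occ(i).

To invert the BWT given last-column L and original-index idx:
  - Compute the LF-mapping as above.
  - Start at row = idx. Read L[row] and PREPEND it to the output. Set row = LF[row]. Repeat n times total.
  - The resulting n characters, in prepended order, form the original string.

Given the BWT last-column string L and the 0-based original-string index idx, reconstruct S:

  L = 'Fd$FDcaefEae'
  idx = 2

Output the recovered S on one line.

LF mapping: 3 8 0 4 1 7 5 9 11 2 6 10
Walk LF starting at row 2, prepending L[row]:
  step 1: row=2, L[2]='$', prepend. Next row=LF[2]=0
  step 2: row=0, L[0]='F', prepend. Next row=LF[0]=3
  step 3: row=3, L[3]='F', prepend. Next row=LF[3]=4
  step 4: row=4, L[4]='D', prepend. Next row=LF[4]=1
  step 5: row=1, L[1]='d', prepend. Next row=LF[1]=8
  step 6: row=8, L[8]='f', prepend. Next row=LF[8]=11
  step 7: row=11, L[11]='e', prepend. Next row=LF[11]=10
  step 8: row=10, L[10]='a', prepend. Next row=LF[10]=6
  step 9: row=6, L[6]='a', prepend. Next row=LF[6]=5
  step 10: row=5, L[5]='c', prepend. Next row=LF[5]=7
  step 11: row=7, L[7]='e', prepend. Next row=LF[7]=9
  step 12: row=9, L[9]='E', prepend. Next row=LF[9]=2
Reversed output: EecaaefdDFF$

Answer: EecaaefdDFF$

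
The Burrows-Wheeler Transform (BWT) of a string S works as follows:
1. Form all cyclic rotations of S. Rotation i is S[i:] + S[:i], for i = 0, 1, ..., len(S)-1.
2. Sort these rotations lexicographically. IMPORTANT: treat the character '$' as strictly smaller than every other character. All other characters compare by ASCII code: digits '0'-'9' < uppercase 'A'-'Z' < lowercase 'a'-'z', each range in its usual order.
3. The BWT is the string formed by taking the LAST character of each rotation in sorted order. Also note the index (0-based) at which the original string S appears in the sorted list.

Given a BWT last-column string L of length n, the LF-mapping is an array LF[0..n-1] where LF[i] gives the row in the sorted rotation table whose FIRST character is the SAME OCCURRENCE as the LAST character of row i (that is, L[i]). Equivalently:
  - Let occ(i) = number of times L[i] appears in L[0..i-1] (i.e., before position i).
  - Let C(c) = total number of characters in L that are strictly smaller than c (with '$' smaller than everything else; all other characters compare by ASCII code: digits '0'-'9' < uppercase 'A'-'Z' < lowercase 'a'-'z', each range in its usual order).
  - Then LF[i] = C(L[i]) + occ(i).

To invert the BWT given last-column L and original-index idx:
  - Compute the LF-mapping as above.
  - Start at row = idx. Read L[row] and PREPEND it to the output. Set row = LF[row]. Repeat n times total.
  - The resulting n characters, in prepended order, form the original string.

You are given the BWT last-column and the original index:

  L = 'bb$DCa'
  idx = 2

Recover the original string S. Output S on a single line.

Answer: DabCb$

Derivation:
LF mapping: 4 5 0 2 1 3
Walk LF starting at row 2, prepending L[row]:
  step 1: row=2, L[2]='$', prepend. Next row=LF[2]=0
  step 2: row=0, L[0]='b', prepend. Next row=LF[0]=4
  step 3: row=4, L[4]='C', prepend. Next row=LF[4]=1
  step 4: row=1, L[1]='b', prepend. Next row=LF[1]=5
  step 5: row=5, L[5]='a', prepend. Next row=LF[5]=3
  step 6: row=3, L[3]='D', prepend. Next row=LF[3]=2
Reversed output: DabCb$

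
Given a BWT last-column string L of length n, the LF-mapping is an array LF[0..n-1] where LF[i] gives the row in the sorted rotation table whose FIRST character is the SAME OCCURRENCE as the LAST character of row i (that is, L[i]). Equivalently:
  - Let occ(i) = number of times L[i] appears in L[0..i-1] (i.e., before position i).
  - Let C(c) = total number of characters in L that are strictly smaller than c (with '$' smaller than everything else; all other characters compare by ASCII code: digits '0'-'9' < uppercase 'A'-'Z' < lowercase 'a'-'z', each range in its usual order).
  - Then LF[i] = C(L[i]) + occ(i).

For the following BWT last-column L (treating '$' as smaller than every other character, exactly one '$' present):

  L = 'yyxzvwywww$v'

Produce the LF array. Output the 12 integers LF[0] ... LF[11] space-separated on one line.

Char counts: '$':1, 'v':2, 'w':4, 'x':1, 'y':3, 'z':1
C (first-col start): C('$')=0, C('v')=1, C('w')=3, C('x')=7, C('y')=8, C('z')=11
L[0]='y': occ=0, LF[0]=C('y')+0=8+0=8
L[1]='y': occ=1, LF[1]=C('y')+1=8+1=9
L[2]='x': occ=0, LF[2]=C('x')+0=7+0=7
L[3]='z': occ=0, LF[3]=C('z')+0=11+0=11
L[4]='v': occ=0, LF[4]=C('v')+0=1+0=1
L[5]='w': occ=0, LF[5]=C('w')+0=3+0=3
L[6]='y': occ=2, LF[6]=C('y')+2=8+2=10
L[7]='w': occ=1, LF[7]=C('w')+1=3+1=4
L[8]='w': occ=2, LF[8]=C('w')+2=3+2=5
L[9]='w': occ=3, LF[9]=C('w')+3=3+3=6
L[10]='$': occ=0, LF[10]=C('$')+0=0+0=0
L[11]='v': occ=1, LF[11]=C('v')+1=1+1=2

Answer: 8 9 7 11 1 3 10 4 5 6 0 2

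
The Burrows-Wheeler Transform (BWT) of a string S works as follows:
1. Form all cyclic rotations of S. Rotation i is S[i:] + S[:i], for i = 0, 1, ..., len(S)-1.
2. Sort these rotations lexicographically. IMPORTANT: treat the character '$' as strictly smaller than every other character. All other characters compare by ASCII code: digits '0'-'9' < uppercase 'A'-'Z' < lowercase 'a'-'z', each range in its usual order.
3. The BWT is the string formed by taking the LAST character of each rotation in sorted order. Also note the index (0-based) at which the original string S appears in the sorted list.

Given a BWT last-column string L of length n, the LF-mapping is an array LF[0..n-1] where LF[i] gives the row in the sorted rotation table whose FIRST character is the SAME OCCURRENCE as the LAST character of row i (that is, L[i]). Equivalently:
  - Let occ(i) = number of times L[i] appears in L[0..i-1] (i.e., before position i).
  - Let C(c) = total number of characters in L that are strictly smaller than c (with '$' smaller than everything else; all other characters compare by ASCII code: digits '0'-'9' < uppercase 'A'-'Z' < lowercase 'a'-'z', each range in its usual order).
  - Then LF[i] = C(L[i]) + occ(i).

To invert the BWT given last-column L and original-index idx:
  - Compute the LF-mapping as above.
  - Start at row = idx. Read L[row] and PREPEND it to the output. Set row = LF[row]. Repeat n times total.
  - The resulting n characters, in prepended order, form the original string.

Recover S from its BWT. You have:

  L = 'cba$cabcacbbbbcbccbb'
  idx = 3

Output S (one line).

Answer: abbcccbaabbbcbbccbc$

Derivation:
LF mapping: 13 4 1 0 14 2 5 15 3 16 6 7 8 9 17 10 18 19 11 12
Walk LF starting at row 3, prepending L[row]:
  step 1: row=3, L[3]='$', prepend. Next row=LF[3]=0
  step 2: row=0, L[0]='c', prepend. Next row=LF[0]=13
  step 3: row=13, L[13]='b', prepend. Next row=LF[13]=9
  step 4: row=9, L[9]='c', prepend. Next row=LF[9]=16
  step 5: row=16, L[16]='c', prepend. Next row=LF[16]=18
  step 6: row=18, L[18]='b', prepend. Next row=LF[18]=11
  step 7: row=11, L[11]='b', prepend. Next row=LF[11]=7
  step 8: row=7, L[7]='c', prepend. Next row=LF[7]=15
  step 9: row=15, L[15]='b', prepend. Next row=LF[15]=10
  step 10: row=10, L[10]='b', prepend. Next row=LF[10]=6
  step 11: row=6, L[6]='b', prepend. Next row=LF[6]=5
  step 12: row=5, L[5]='a', prepend. Next row=LF[5]=2
  step 13: row=2, L[2]='a', prepend. Next row=LF[2]=1
  step 14: row=1, L[1]='b', prepend. Next row=LF[1]=4
  step 15: row=4, L[4]='c', prepend. Next row=LF[4]=14
  step 16: row=14, L[14]='c', prepend. Next row=LF[14]=17
  step 17: row=17, L[17]='c', prepend. Next row=LF[17]=19
  step 18: row=19, L[19]='b', prepend. Next row=LF[19]=12
  step 19: row=12, L[12]='b', prepend. Next row=LF[12]=8
  step 20: row=8, L[8]='a', prepend. Next row=LF[8]=3
Reversed output: abbcccbaabbbcbbccbc$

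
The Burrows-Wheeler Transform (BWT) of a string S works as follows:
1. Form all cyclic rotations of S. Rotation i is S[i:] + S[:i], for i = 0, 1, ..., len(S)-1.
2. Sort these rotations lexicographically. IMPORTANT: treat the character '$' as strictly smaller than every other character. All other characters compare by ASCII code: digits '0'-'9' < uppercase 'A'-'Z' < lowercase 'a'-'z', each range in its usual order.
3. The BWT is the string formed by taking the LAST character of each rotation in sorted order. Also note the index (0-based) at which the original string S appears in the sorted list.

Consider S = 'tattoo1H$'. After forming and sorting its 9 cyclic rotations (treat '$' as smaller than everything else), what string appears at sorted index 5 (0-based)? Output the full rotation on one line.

All 9 rotations (rotation i = S[i:]+S[:i]):
  rot[0] = tattoo1H$
  rot[1] = attoo1H$t
  rot[2] = ttoo1H$ta
  rot[3] = too1H$tat
  rot[4] = oo1H$tatt
  rot[5] = o1H$tatto
  rot[6] = 1H$tattoo
  rot[7] = H$tattoo1
  rot[8] = $tattoo1H
Sorted (with $ < everything):
  sorted[0] = $tattoo1H
  sorted[1] = 1H$tattoo
  sorted[2] = H$tattoo1
  sorted[3] = attoo1H$t
  sorted[4] = o1H$tatto
  sorted[5] = oo1H$tatt
  sorted[6] = tattoo1H$
  sorted[7] = too1H$tat
  sorted[8] = ttoo1H$ta
sorted[5] = oo1H$tatt

Answer: oo1H$tatt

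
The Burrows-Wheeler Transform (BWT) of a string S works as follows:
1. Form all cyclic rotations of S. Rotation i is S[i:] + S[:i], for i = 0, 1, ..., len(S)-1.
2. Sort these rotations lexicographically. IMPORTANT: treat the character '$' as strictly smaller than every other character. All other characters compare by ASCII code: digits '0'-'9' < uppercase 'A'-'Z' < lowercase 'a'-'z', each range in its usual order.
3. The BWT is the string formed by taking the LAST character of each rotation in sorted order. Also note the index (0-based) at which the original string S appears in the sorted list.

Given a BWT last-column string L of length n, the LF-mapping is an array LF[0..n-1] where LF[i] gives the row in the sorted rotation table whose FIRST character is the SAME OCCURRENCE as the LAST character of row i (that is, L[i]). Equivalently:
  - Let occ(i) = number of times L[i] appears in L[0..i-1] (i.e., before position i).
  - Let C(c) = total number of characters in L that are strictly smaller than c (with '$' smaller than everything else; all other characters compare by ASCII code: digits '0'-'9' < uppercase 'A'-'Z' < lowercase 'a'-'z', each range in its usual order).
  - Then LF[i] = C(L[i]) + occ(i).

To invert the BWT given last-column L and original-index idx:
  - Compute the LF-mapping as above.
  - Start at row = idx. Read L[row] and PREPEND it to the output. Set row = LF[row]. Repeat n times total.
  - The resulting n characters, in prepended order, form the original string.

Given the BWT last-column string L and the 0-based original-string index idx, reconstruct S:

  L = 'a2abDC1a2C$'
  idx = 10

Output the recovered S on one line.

LF mapping: 7 2 8 10 6 4 1 9 3 5 0
Walk LF starting at row 10, prepending L[row]:
  step 1: row=10, L[10]='$', prepend. Next row=LF[10]=0
  step 2: row=0, L[0]='a', prepend. Next row=LF[0]=7
  step 3: row=7, L[7]='a', prepend. Next row=LF[7]=9
  step 4: row=9, L[9]='C', prepend. Next row=LF[9]=5
  step 5: row=5, L[5]='C', prepend. Next row=LF[5]=4
  step 6: row=4, L[4]='D', prepend. Next row=LF[4]=6
  step 7: row=6, L[6]='1', prepend. Next row=LF[6]=1
  step 8: row=1, L[1]='2', prepend. Next row=LF[1]=2
  step 9: row=2, L[2]='a', prepend. Next row=LF[2]=8
  step 10: row=8, L[8]='2', prepend. Next row=LF[8]=3
  step 11: row=3, L[3]='b', prepend. Next row=LF[3]=10
Reversed output: b2a21DCCaa$

Answer: b2a21DCCaa$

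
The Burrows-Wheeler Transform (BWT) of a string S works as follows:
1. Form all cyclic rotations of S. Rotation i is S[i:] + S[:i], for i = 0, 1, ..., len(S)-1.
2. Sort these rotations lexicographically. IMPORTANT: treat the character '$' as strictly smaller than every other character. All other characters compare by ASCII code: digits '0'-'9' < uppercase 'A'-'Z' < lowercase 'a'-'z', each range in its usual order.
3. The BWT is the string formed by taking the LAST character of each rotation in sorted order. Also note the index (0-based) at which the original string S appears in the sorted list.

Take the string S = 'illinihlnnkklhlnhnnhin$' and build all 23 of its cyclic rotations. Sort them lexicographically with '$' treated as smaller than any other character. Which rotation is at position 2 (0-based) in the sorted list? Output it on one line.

All 23 rotations (rotation i = S[i:]+S[:i]):
  rot[0] = illinihlnnkklhlnhnnhin$
  rot[1] = llinihlnnkklhlnhnnhin$i
  rot[2] = linihlnnkklhlnhnnhin$il
  rot[3] = inihlnnkklhlnhnnhin$ill
  rot[4] = nihlnnkklhlnhnnhin$illi
  rot[5] = ihlnnkklhlnhnnhin$illin
  rot[6] = hlnnkklhlnhnnhin$illini
  rot[7] = lnnkklhlnhnnhin$illinih
  rot[8] = nnkklhlnhnnhin$illinihl
  rot[9] = nkklhlnhnnhin$illinihln
  rot[10] = kklhlnhnnhin$illinihlnn
  rot[11] = klhlnhnnhin$illinihlnnk
  rot[12] = lhlnhnnhin$illinihlnnkk
  rot[13] = hlnhnnhin$illinihlnnkkl
  rot[14] = lnhnnhin$illinihlnnkklh
  rot[15] = nhnnhin$illinihlnnkklhl
  rot[16] = hnnhin$illinihlnnkklhln
  rot[17] = nnhin$illinihlnnkklhlnh
  rot[18] = nhin$illinihlnnkklhlnhn
  rot[19] = hin$illinihlnnkklhlnhnn
  rot[20] = in$illinihlnnkklhlnhnnh
  rot[21] = n$illinihlnnkklhlnhnnhi
  rot[22] = $illinihlnnkklhlnhnnhin
Sorted (with $ < everything):
  sorted[0] = $illinihlnnkklhlnhnnhin
  sorted[1] = hin$illinihlnnkklhlnhnn
  sorted[2] = hlnhnnhin$illinihlnnkkl
  sorted[3] = hlnnkklhlnhnnhin$illini
  sorted[4] = hnnhin$illinihlnnkklhln
  sorted[5] = ihlnnkklhlnhnnhin$illin
  sorted[6] = illinihlnnkklhlnhnnhin$
  sorted[7] = in$illinihlnnkklhlnhnnh
  sorted[8] = inihlnnkklhlnhnnhin$ill
  sorted[9] = kklhlnhnnhin$illinihlnn
  sorted[10] = klhlnhnnhin$illinihlnnk
  sorted[11] = lhlnhnnhin$illinihlnnkk
  sorted[12] = linihlnnkklhlnhnnhin$il
  sorted[13] = llinihlnnkklhlnhnnhin$i
  sorted[14] = lnhnnhin$illinihlnnkklh
  sorted[15] = lnnkklhlnhnnhin$illinih
  sorted[16] = n$illinihlnnkklhlnhnnhi
  sorted[17] = nhin$illinihlnnkklhlnhn
  sorted[18] = nhnnhin$illinihlnnkklhl
  sorted[19] = nihlnnkklhlnhnnhin$illi
  sorted[20] = nkklhlnhnnhin$illinihln
  sorted[21] = nnhin$illinihlnnkklhlnh
  sorted[22] = nnkklhlnhnnhin$illinihl
sorted[2] = hlnhnnhin$illinihlnnkkl

Answer: hlnhnnhin$illinihlnnkkl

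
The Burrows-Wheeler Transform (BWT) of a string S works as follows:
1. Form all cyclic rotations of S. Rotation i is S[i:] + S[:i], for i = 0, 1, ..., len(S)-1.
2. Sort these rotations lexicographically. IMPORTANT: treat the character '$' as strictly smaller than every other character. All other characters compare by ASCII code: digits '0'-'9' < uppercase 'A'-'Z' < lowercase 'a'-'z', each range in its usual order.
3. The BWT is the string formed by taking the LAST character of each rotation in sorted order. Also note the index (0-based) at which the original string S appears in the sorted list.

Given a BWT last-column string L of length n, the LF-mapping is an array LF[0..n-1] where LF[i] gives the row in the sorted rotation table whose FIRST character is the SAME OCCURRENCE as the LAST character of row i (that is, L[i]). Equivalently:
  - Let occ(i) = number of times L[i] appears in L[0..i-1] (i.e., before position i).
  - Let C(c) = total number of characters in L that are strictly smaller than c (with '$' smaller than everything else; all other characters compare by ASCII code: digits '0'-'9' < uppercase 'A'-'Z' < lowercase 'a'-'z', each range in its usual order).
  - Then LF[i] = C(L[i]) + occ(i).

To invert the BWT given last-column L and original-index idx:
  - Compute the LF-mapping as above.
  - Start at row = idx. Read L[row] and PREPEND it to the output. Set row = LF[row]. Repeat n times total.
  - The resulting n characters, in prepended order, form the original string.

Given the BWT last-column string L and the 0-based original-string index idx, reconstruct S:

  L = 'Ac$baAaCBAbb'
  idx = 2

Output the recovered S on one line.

LF mapping: 1 11 0 8 6 2 7 5 4 3 9 10
Walk LF starting at row 2, prepending L[row]:
  step 1: row=2, L[2]='$', prepend. Next row=LF[2]=0
  step 2: row=0, L[0]='A', prepend. Next row=LF[0]=1
  step 3: row=1, L[1]='c', prepend. Next row=LF[1]=11
  step 4: row=11, L[11]='b', prepend. Next row=LF[11]=10
  step 5: row=10, L[10]='b', prepend. Next row=LF[10]=9
  step 6: row=9, L[9]='A', prepend. Next row=LF[9]=3
  step 7: row=3, L[3]='b', prepend. Next row=LF[3]=8
  step 8: row=8, L[8]='B', prepend. Next row=LF[8]=4
  step 9: row=4, L[4]='a', prepend. Next row=LF[4]=6
  step 10: row=6, L[6]='a', prepend. Next row=LF[6]=7
  step 11: row=7, L[7]='C', prepend. Next row=LF[7]=5
  step 12: row=5, L[5]='A', prepend. Next row=LF[5]=2
Reversed output: ACaaBbAbbcA$

Answer: ACaaBbAbbcA$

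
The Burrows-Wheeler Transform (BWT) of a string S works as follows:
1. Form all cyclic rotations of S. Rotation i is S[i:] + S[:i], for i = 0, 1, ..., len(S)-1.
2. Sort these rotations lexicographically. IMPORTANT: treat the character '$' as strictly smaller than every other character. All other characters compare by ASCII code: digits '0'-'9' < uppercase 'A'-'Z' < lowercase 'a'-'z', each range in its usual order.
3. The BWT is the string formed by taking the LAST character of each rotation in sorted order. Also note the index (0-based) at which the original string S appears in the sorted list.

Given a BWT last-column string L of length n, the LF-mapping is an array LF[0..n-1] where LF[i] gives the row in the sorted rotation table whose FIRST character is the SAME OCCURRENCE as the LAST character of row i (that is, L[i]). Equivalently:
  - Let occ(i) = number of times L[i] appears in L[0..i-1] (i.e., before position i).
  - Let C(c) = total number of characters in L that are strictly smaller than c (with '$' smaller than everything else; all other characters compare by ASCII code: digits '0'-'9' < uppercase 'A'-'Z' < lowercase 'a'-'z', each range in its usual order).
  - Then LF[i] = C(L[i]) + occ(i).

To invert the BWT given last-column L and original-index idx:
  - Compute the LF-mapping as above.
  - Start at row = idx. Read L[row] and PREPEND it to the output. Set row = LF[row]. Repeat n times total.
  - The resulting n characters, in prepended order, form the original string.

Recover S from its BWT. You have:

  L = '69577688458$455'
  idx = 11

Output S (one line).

Answer: 85946587575486$

Derivation:
LF mapping: 7 14 3 9 10 8 11 12 1 4 13 0 2 5 6
Walk LF starting at row 11, prepending L[row]:
  step 1: row=11, L[11]='$', prepend. Next row=LF[11]=0
  step 2: row=0, L[0]='6', prepend. Next row=LF[0]=7
  step 3: row=7, L[7]='8', prepend. Next row=LF[7]=12
  step 4: row=12, L[12]='4', prepend. Next row=LF[12]=2
  step 5: row=2, L[2]='5', prepend. Next row=LF[2]=3
  step 6: row=3, L[3]='7', prepend. Next row=LF[3]=9
  step 7: row=9, L[9]='5', prepend. Next row=LF[9]=4
  step 8: row=4, L[4]='7', prepend. Next row=LF[4]=10
  step 9: row=10, L[10]='8', prepend. Next row=LF[10]=13
  step 10: row=13, L[13]='5', prepend. Next row=LF[13]=5
  step 11: row=5, L[5]='6', prepend. Next row=LF[5]=8
  step 12: row=8, L[8]='4', prepend. Next row=LF[8]=1
  step 13: row=1, L[1]='9', prepend. Next row=LF[1]=14
  step 14: row=14, L[14]='5', prepend. Next row=LF[14]=6
  step 15: row=6, L[6]='8', prepend. Next row=LF[6]=11
Reversed output: 85946587575486$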